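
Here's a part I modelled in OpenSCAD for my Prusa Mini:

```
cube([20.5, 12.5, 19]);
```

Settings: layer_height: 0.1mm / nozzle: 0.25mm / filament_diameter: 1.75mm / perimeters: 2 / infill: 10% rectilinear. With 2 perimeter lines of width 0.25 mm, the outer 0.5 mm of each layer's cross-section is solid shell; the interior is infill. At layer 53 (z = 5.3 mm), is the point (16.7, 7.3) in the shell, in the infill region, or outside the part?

infill

At z = 5.3 mm: the 20.5×12.5 cube contributes its full rectangle. Overall, the cross-section is a single solid region. The nearest boundary edge runs (20.50, 0.00)→(20.50, 12.50); distance from the point to it = 3.80 mm. The point is inside the cross-section and 3.80 mm from the nearest boundary — more than the 0.5 mm shell width (2 × 0.25), so it's in the infill interior.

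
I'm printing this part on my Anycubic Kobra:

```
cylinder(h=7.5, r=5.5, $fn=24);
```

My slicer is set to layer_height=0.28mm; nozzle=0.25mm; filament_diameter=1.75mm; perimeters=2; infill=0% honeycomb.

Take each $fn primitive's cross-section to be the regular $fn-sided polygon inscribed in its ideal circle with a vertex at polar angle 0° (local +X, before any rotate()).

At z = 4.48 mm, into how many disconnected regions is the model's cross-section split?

At z = 4.48 mm: the cylinder: section is a regular 24-gon, circumradius r=5.5. The result has 1 disconnected region.

1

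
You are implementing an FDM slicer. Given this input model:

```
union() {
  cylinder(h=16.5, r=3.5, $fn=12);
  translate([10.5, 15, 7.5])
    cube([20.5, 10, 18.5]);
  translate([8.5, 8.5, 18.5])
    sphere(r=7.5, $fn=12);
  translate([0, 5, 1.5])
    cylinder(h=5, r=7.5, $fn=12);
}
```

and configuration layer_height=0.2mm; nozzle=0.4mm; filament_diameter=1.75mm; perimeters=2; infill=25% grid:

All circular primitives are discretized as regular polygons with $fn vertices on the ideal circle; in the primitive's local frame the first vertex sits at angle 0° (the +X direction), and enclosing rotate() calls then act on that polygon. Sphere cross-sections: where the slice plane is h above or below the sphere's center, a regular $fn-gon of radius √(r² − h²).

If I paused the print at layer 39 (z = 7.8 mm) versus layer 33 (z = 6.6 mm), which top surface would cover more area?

layer 39 (z = 7.8 mm)

Layer 39 (z = 7.8): the r=3.5 cylinder contributes a regular 12-gon of circumradius 3.5 (area = (12/2)·3.500²·sin(360°/12) = 36.75 mm²); the 20.5×10 cube at (10.5, 15) contributes its full rectangle (area 205.00 mm²); the sphere at (8.5, 8.5) is not intersected at this z (|z−center|=10.700 > r=7.5); the cylinder at (0, 5) does not reach this height (z outside [1.5, 6.5]); Combining (union): the 2 present regions are separate (no shared area or edge), so areas and boundary lengths simply add and each stays a separate island — area = 241.75 mm². So its area = 241.75 mm². Layer 33 (z = 6.6): the r=3.5 cylinder contributes a regular 12-gon of circumradius 3.5 (area = (12/2)·3.500²·sin(360°/12) = 36.75 mm²); the cube at (10.5, 15) does not reach this height (z outside [7.5, 26]); the sphere at (8.5, 8.5) does not reach this height (|z−center|=11.900 > r=7.5); the cylinder at (0, 5) is absent (z outside [1.5, 6.5]); Taking the union: only the r=3.5 cylinder is present, so the union is just that shape — area = 36.75 mm². So its area = 36.75 mm². Layer 39 is larger (241.75 vs 36.75 mm²).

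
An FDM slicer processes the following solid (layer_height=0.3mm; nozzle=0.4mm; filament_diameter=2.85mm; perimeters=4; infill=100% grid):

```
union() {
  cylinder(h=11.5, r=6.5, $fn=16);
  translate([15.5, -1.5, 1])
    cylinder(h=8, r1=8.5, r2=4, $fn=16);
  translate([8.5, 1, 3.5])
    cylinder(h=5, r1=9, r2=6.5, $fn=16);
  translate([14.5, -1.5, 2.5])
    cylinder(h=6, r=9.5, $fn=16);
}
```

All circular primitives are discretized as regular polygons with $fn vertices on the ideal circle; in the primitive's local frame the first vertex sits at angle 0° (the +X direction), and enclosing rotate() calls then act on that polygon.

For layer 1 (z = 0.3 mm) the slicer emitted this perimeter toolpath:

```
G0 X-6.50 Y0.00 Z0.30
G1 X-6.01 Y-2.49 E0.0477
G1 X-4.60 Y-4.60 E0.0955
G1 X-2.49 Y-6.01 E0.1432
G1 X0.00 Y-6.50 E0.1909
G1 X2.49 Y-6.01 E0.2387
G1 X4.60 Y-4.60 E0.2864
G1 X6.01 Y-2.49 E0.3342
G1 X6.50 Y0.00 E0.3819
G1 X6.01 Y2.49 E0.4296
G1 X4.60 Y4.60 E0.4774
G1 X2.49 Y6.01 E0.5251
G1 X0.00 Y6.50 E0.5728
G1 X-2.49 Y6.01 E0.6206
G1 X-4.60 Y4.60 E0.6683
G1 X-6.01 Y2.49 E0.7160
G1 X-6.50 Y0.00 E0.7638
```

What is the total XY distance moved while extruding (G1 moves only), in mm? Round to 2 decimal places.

40.60 mm

Sum the Euclidean lengths of each G1 segment: total = 40.60 mm.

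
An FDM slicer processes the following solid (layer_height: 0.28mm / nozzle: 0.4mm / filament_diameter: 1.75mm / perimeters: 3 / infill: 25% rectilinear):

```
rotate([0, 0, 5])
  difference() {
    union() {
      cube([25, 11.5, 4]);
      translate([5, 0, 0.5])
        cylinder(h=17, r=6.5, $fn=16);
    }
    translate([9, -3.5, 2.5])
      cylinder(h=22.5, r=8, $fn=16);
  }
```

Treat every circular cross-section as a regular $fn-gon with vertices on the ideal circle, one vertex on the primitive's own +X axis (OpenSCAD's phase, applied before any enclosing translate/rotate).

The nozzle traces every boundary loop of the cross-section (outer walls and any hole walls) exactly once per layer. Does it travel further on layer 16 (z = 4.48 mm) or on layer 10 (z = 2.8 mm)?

Layer 16 (z = 4.48): the cube is not intersected at this z (z outside [0, 4]); the cylinder at (5, 0): section is a regular 16-gon, circumradius r=6.5 (perimeter = 2·16·6.500·sin(180°/16) = 40.58 mm); Taking the union: only the r=6.5 cylinder at (5, 0) is present, so the union is just that shape — boundary = 40.58 mm; the r=8 cylinder at (9, -3.5) contributes a regular 16-gon of circumradius 8 (perimeter = 2·16·8.000·sin(180°/16) = 49.94 mm); Subtracting the remaining from the first: starting from that combined region, the r=8 cylinder at (9, -3.5) partially overlaps it — only the 85.17 mm² overlap (of its 195.93 mm²) is removed, clipping the outline — boundary = 36.74 mm; (rotated 5° about Z; rotation is an isometry so areas/perimeters/island counts are preserved). So its perimeter = 36.74 mm. Layer 10 (z = 2.8): the cube (footprint 25×11.5) is included at this height (perimeter 73.00 mm); the r=6.5 cylinder at (5, 0) contributes a regular 16-gon of circumradius 6.5 (perimeter = 2·16·6.500·sin(180°/16) = 40.58 mm); Taking the union: the regions partially overlap (shared area 60.80 mm²), so the edge portions inside another operand are dropped and the merged outline is re-measured after clipping — boundary = 82.14 mm; the r=8 cylinder at (9, -3.5) contributes a regular 16-gon of circumradius 8 (perimeter = 2·16·8.000·sin(180°/16) = 49.94 mm); Subtracting the remaining from the first: starting from that combined region, the r=8 cylinder at (9, -3.5) partially overlaps it — only the 99.18 mm² overlap (of its 195.93 mm²) is removed, clipping the outline — boundary = 86.54 mm; (whole slice rotated 5° about Z — lengths, areas and connectivity unchanged). So its perimeter = 86.54 mm. Layer 10 is larger (86.54 vs 36.74 mm).

layer 10 (z = 2.8 mm)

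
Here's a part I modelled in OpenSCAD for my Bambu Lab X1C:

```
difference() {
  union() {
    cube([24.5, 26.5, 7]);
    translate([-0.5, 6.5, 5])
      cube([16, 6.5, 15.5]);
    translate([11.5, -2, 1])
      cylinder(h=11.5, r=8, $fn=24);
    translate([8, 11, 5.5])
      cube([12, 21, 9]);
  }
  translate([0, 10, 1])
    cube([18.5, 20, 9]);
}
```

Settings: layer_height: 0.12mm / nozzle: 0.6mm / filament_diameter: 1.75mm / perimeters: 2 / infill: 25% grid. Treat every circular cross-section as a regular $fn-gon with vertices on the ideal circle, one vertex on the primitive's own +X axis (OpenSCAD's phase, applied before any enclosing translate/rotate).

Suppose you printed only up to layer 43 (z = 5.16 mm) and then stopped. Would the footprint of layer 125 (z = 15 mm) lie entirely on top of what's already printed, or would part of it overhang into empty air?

part overhangs

Compare the two slices. At z = 5.16: the cube is present — its section is the full 24.5×26.5 rectangle (area 649.25 mm²); the cube at (-0.5, 6.5) (footprint 16×6.5) is included at this height (area 104.00 mm²); the r=8 cylinder at (11.5, -2) contributes a regular 24-gon of circumradius 8 (area = (24/2)·8.000²·sin(360°/24) = 198.77 mm²); the cube at (8, 11) is not intersected at this z (z outside [5.5, 14.5]); Taking the union: the regions partially overlap — summed areas 952.02 mm² minus the doubly-counted overlap 168.66 mm² gives 783.36 mm² — area = 783.36 mm²; the cube at (0, 10) (footprint 18.5×20) is included at this height (area 370.00 mm²); Subtracting the remaining from the first: starting from the result so far (783.36 mm²), the 18.5×20 cube at (0, 10) partially overlaps it — only the 305.25 mm² overlap (of its 370.00 mm²) is removed, clipping the outline — area = 478.11 mm². At z = 15: the cube does not reach this height (z outside [0, 7]); the 16×6.5 cube at (-0.5, 6.5) contributes its full rectangle (area 104.00 mm²); the cylinder at (11.5, -2) does not reach this height (z outside [1, 12.5]); the cube at (8, 11) does not reach this height (z outside [5.5, 14.5]); Taking the union: only the 16×6.5 cube at (-0.5, 6.5) is present, so the union is just that shape — area = 104.00 mm²; the cube at (0, 10) does not reach this height (z outside [1, 10]); Subtracting the remaining from the first: none of the subtracted shapes is present at this height, so the result so far is unchanged — area = 104.00 mm². Checking containment: at z = 15 the cross-section extends beyond the z = 5.16 cross-section by about 46.50 mm².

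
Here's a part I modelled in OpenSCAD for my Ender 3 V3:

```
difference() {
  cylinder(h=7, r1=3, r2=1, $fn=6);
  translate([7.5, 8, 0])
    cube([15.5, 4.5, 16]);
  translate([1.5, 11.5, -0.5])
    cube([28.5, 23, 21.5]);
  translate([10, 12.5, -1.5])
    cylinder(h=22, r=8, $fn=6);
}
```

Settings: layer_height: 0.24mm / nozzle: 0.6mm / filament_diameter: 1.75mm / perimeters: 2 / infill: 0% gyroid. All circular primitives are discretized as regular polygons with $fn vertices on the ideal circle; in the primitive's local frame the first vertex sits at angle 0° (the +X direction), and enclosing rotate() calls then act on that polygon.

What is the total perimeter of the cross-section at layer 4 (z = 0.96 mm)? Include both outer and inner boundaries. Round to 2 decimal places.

16.35 mm

At z = 0.96 mm: the cone: at t=0.137 of its height the radius interpolates to r₁+(r₂−r₁)t = 2.726, giving a regular 6-gon of that circumradius (perimeter = 2·6·2.726·sin(180°/6) = 16.35 mm); the cube at (7.5, 8) (footprint 15.5×4.5) is included at this height (perimeter 40.00 mm); the 28.5×23 cube at (1.5, 11.5) contributes its full rectangle (perimeter 103.00 mm); the r=8 cylinder at (10, 12.5) gives a regular 6-gon of circumradius 8 (constant along its height) (perimeter = 2·6·8.000·sin(180°/6) = 48.00 mm); Subtracting the remaining from the first: starting from the cone, the 15.5×4.5 cube at (7.5, 8) misses the remaining region (no effect); the 28.5×23 cube at (1.5, 11.5) misses the remaining region (no effect); the r=8 cylinder at (10, 12.5) misses the remaining region (no effect) — boundary = 16.35 mm. Overall, the cross-section is a single solid region. Total boundary length (outer) = 16.35 mm.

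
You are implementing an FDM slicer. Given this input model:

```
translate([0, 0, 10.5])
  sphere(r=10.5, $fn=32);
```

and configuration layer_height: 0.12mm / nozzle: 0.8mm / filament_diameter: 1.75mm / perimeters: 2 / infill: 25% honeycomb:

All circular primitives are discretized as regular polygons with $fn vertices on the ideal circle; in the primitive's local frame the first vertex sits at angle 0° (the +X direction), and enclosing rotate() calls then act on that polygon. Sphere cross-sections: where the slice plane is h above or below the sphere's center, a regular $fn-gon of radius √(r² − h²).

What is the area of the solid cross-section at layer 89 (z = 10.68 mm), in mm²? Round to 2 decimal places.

At z = 10.68 mm: the r=10.5 sphere slices to a regular 32-gon of circumradius 10.498 (√(r²−h²) with h=0.18 from center) (area = (32/2)·10.498²·sin(360°/32) = 344.04 mm²). Overall, the cross-section is a single solid region. Net area = 344.04 mm².

344.04 mm²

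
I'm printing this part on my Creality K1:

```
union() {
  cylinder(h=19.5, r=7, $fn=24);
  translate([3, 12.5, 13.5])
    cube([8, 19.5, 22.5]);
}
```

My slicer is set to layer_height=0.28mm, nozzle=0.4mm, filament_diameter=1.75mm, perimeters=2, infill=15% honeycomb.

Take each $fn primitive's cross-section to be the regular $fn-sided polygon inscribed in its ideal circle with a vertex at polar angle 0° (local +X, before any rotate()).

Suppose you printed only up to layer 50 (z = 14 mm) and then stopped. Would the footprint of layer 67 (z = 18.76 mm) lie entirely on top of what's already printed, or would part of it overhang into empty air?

Compare the two slices. At z = 14: the cylinder: section is a regular 24-gon, circumradius r=7 (area = (24/2)·7.000²·sin(360°/24) = 152.19 mm²); the cube at (3, 12.5) is present — its section is the full 8×19.5 rectangle (area 156.00 mm²); Combining (union): the 2 present regions are separate (no shared area or edge), so areas and boundary lengths simply add and each stays a separate island — area = 308.19 mm². At z = 18.76: the r=7 cylinder contributes a regular 24-gon of circumradius 7 (area = (24/2)·7.000²·sin(360°/24) = 152.19 mm²); the cube at (3, 12.5) (footprint 8×19.5) is included at this height (area 156.00 mm²); Merging all regions: the 2 present regions are separate (no shared area or edge), so areas and boundary lengths simply add and each stays a separate island — area = 308.19 mm². Checking containment: the cross-section at z = 18.76 is a subset of the cross-section at z = 14.

entirely on top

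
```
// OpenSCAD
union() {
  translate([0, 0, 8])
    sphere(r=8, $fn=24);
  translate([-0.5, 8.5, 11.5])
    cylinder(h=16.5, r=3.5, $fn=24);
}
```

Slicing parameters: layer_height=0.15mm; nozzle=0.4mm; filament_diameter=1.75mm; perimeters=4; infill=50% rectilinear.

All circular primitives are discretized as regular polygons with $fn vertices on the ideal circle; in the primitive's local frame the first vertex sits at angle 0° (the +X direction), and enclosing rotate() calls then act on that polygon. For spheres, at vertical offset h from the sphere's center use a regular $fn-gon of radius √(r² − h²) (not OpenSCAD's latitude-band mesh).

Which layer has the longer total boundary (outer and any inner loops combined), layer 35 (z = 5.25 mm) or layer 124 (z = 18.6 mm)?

layer 35 (z = 5.25 mm)

Layer 35 (z = 5.25): the r=8 sphere slices to a regular 24-gon of circumradius 7.512 (√(r²−h²) with h=2.75 from center) (perimeter = 2·24·7.512·sin(180°/24) = 47.07 mm); the cylinder at (-0.5, 8.5) is absent (z outside [11.5, 28]); Combining (union): only the r=8 sphere is present, so the union is just that shape — boundary = 47.07 mm. So its perimeter = 47.07 mm. Layer 124 (z = 18.6): the sphere is not intersected at this z (|z−center|=10.600 > r=8); the r=3.5 cylinder at (-0.5, 8.5) contributes a regular 24-gon of circumradius 3.5 (perimeter = 2·24·3.500·sin(180°/24) = 21.93 mm); Combining (union): only the r=3.5 cylinder at (-0.5, 8.5) is present, so the union is just that shape — boundary = 21.93 mm. So its perimeter = 21.93 mm. Layer 35 is larger (47.07 vs 21.93 mm).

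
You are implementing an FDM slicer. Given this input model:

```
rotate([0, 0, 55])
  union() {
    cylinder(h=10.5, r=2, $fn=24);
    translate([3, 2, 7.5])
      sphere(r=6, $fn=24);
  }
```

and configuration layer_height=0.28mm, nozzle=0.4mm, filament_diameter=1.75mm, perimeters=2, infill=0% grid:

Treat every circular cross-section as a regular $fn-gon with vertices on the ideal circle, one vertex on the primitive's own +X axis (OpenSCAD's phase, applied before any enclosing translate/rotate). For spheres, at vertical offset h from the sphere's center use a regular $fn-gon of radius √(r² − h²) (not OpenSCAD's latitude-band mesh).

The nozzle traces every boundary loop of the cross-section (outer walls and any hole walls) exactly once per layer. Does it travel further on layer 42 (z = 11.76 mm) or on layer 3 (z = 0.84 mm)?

layer 42 (z = 11.76 mm)

Layer 42 (z = 11.76): the cylinder is not intersected at this z (z outside [0, 10.5]); the r=6 sphere at (3, 2) slices to a regular 24-gon of circumradius 4.225 (√(r²−h²) with h=4.26 from center) (perimeter = 2·24·4.225·sin(180°/24) = 26.47 mm); Merging all regions: only the r=6 sphere at (3, 2) is present, so the union is just that shape — boundary = 26.47 mm; (rotated 55° about Z; rotation is an isometry so areas/perimeters/island counts are preserved). So its perimeter = 26.47 mm. Layer 3 (z = 0.84): the cylinder: section is a regular 24-gon, circumradius r=2 (perimeter = 2·24·2.000·sin(180°/24) = 12.53 mm); the sphere at (3, 2) is not intersected at this z (|z−center|=6.660 > r=6); Combining (union): only the r=2 cylinder is present, so the union is just that shape — boundary = 12.53 mm; (whole slice rotated 55° about Z — lengths, areas and connectivity unchanged). So its perimeter = 12.53 mm. Layer 42 is larger (26.47 vs 12.53 mm).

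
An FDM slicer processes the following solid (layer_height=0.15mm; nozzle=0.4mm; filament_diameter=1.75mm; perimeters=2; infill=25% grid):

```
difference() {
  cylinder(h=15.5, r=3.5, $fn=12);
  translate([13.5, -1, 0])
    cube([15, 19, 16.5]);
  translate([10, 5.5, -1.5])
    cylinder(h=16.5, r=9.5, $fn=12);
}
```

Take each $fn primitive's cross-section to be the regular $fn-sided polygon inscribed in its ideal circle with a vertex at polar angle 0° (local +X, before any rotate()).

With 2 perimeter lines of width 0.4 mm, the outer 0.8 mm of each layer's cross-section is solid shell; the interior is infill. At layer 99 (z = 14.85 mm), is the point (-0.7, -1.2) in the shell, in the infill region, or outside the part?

infill

At z = 14.85 mm: the r=3.5 cylinder gives a regular 12-gon of circumradius 3.5 (constant along its height); the cube at (13.5, -1) is present — its section is the full 15×19 rectangle; the cylinder at (10, 5.5): section is a regular 12-gon, circumradius r=9.5; Taking the first minus the rest: starting from the r=3.5 cylinder, the 15×19 cube at (13.5, -1) misses the remaining region (no effect); the r=9.5 cylinder at (10, 5.5) partially overlaps it — only the 4.25 mm² overlap (of its 270.75 mm²) is removed, clipping the outline — 1 connected region. Overall, the cross-section is a single solid region. The nearest boundary edge runs (-1.75, -3.03)→(-3.03, -1.75); distance from the point to it = 2.04 mm. The point is inside the cross-section and 2.04 mm from the nearest boundary — more than the 0.8 mm shell width (2 × 0.4), so it's in the infill interior.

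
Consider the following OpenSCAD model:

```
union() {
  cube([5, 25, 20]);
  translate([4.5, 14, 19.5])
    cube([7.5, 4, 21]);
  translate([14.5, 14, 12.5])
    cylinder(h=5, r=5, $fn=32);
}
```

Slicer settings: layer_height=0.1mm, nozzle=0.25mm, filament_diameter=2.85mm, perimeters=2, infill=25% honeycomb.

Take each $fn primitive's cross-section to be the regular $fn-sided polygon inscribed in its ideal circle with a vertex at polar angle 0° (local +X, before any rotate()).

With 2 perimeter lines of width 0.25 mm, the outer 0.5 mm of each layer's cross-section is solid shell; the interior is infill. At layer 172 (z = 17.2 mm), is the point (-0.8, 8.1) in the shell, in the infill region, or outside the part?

At z = 17.2 mm: the cube (footprint 5×25) is included at this height; the cube at (4.5, 14) is not intersected at this z (z outside [19.5, 40.5]); the cylinder at (14.5, 14): section is a regular 32-gon, circumradius r=5; Taking the union: the 2 present regions are separate (no shared area or edge), so areas and boundary lengths simply add and each stays a separate island — 2 connected regions. Overall, the cross-section has 2 separate islands. The nearest boundary edge runs (0.00, 0.00)→(0.00, 25.00); distance from the point to it = 0.80 mm. The point is not inside any of the regions above, so it lies outside the cross-section (0.80 mm from the nearest boundary).

outside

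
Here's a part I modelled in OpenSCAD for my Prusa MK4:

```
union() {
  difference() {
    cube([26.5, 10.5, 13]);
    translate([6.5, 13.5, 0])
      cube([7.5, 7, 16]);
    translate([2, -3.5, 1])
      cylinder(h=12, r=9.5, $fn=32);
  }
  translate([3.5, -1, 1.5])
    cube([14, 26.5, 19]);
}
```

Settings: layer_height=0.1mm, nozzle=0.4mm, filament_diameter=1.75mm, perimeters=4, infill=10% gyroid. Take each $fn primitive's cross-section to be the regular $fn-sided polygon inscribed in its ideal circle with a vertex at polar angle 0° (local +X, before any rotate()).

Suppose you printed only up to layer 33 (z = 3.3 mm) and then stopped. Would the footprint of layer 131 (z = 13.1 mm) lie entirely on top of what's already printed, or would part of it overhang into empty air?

Compare the two slices. At z = 3.3: the cube (footprint 26.5×10.5) is included at this height (area 278.25 mm²); the 7.5×7 cube at (6.5, 13.5) contributes its full rectangle (area 52.50 mm²); the r=9.5 cylinder at (2, -3.5) gives a regular 32-gon of circumradius 9.5 (constant along its height) (area = (32/2)·9.500²·sin(360°/32) = 281.71 mm²); After the difference (first − rest): starting from the 26.5×10.5 cube (278.25 mm²), the 7.5×7 cube at (6.5, 13.5) misses the remaining region (no effect); the r=9.5 cylinder at (2, -3.5) partially overlaps it — only the 49.86 mm² overlap (of its 281.71 mm²) is removed, clipping the outline — area = 228.39 mm²; the 14×26.5 cube at (3.5, -1) contributes its full rectangle (area 371.00 mm²); Taking the union: the regions partially overlap — summed areas 599.39 mm² minus the doubly-counted overlap 117.83 mm² gives 481.56 mm² — area = 481.56 mm². At z = 13.1: the cube does not reach this height (z outside [0, 13]); the 7.5×7 cube at (6.5, 13.5) contributes its full rectangle (area 52.50 mm²); the cylinder at (2, -3.5) is absent (z outside [1, 13]); Subtracting the remaining from the first: the first operand is absent here, so nothing remains; the 14×26.5 cube at (3.5, -1) contributes its full rectangle (area 371.00 mm²); Taking the union: only the 14×26.5 cube at (3.5, -1) is present, so the union is just that shape — area = 371.00 mm². Checking containment: the cross-section at z = 13.1 is a subset of the cross-section at z = 3.3.

entirely on top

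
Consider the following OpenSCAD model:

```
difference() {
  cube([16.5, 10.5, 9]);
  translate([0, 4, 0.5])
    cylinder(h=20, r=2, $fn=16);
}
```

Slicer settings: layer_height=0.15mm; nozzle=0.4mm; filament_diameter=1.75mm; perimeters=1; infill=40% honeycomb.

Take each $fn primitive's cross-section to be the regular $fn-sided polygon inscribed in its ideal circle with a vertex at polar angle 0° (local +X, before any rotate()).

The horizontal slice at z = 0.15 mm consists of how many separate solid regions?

1

At z = 0.15 mm: the cube is present — its section is the full 16.5×10.5 rectangle; the cylinder at (0, 4) is not intersected at this z (z outside [0.5, 20.5]); After the difference (first − rest): none of the subtracted shapes is present at this height, so the 16.5×10.5 cube is unchanged — 1 connected region. The result has 1 disconnected region.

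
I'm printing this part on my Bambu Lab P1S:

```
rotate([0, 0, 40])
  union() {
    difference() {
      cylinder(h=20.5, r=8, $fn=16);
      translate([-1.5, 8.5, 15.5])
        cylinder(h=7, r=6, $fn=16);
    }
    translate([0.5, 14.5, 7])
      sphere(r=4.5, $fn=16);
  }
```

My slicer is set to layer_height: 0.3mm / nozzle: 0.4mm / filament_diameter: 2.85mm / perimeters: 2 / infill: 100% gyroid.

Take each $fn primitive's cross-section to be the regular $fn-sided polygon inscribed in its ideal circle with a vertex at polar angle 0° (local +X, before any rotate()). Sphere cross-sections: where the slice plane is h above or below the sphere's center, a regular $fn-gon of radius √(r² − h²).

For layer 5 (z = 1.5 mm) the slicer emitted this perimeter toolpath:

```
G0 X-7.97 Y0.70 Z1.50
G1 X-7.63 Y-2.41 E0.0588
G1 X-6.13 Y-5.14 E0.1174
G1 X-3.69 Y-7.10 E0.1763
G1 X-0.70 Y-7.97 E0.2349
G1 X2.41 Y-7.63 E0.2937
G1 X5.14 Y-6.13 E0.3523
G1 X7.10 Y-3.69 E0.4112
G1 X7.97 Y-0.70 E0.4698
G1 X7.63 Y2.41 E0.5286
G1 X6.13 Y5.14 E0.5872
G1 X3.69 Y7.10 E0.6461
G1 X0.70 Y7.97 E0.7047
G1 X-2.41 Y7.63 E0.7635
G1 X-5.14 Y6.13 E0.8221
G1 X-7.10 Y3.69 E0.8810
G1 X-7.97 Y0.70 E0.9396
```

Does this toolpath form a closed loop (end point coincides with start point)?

Start point (G0): (-7.97, 0.70). End point (last G1): the path returns to the start — closed.

yes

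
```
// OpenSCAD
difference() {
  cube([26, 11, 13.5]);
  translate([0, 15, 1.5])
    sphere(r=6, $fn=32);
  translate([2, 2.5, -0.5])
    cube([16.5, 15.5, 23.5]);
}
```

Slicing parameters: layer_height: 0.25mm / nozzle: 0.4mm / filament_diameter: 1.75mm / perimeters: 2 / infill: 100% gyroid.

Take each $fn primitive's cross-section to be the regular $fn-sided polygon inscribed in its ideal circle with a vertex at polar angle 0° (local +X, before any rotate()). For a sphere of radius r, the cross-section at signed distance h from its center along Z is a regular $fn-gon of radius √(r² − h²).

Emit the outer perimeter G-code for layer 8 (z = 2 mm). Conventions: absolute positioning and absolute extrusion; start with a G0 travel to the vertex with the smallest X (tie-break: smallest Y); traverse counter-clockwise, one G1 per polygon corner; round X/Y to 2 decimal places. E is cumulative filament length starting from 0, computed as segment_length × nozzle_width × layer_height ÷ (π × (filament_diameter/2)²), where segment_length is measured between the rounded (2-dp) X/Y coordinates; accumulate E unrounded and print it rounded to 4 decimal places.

G0 X0.00 Y0.00 Z2.00
G1 X26.00 Y0.00 E1.0810
G1 X26.00 Y11.00 E1.5383
G1 X18.50 Y11.00 E1.8501
G1 X18.50 Y2.50 E2.2035
G1 X2.00 Y2.50 E2.8895
G1 X2.00 Y9.39 E3.1759
G1 X1.17 Y9.14 E3.2120
G1 X0.00 Y9.02 E3.2609
G1 X0.00 Y0.00 E3.6359

At z = 2 mm: the cube (footprint 26×11) is included at this height; the r=6 sphere at (0, 15) slices to a regular 32-gon of circumradius 5.979 (√(r²−h²) with h=0.5 from center); the cube at (2, 2.5) (footprint 16.5×15.5) is included at this height; Taking the first minus the rest: starting from the 26×11 cube, the r=6 sphere at (0, 15) partially overlaps it — only the 6.00 mm² overlap (of its 111.59 mm²) is removed, clipping the outline; the 16.5×15.5 cube at (2, 2.5) partially overlaps it — only the 137.94 mm² overlap (of its 255.75 mm²) is removed, clipping the outline — 1 connected region. The outline is a single polygon with 9 vertices. Extrusion per mm of travel: 0.4 × 0.25 / (π × 0.875²) = 0.041575. Accumulating E over each segment gives final E = 3.6359.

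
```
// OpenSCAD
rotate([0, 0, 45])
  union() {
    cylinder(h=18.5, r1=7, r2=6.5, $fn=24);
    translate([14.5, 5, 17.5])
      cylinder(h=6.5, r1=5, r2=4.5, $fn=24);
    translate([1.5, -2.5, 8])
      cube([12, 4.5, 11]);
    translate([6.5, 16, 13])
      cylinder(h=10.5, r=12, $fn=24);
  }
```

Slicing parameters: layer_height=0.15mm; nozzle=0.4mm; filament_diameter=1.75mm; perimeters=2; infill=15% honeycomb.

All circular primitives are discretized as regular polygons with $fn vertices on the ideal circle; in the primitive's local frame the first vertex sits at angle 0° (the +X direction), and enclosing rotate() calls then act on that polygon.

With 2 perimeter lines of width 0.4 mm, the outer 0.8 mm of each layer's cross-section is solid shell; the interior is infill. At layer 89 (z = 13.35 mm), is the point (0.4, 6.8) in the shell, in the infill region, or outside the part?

At z = 13.35 mm: the cone contributes a regular 24-gon of circumradius 6.639 (interpolated between r1=7 and r2=6.5 at t=0.722); the cone at (14.5, 5) does not reach this height (z outside [17.5, 24]); the cube at (1.5, -2.5) (footprint 12×4.5) is included at this height; the cylinder at (6.5, 16): section is a regular 24-gon, circumradius r=12; Merging all regions: the regions partially overlap (shared area 27.79 mm²), so overlapping operands fuse into one piece — 1 connected region; (rotated 45° about Z; rotation is an isometry so areas/perimeters/island counts are preserved). Overall, the cross-section is a single solid region. Undo the 45° rotation: the query point maps to (5.091, 4.525) in the un-rotated model frame. The nearest boundary edge runs (6.50, 4.00)→(5.08, 4.19); distance from the point to it = 0.34 mm. The point is inside the cross-section, 0.34 mm from the nearest boundary — within the 0.8 mm shell band (2 × 0.4).

shell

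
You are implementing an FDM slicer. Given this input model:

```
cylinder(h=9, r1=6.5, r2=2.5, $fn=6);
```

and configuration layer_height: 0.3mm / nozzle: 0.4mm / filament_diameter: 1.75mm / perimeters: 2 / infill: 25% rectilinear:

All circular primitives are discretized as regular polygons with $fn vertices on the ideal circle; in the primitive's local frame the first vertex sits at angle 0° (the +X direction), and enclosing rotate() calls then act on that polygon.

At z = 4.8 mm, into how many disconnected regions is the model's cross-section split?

At z = 4.8 mm: the cone contributes a regular 6-gon of circumradius 4.367 (interpolated between r1=6.5 and r2=2.5 at t=0.533). The result has 1 disconnected region.

1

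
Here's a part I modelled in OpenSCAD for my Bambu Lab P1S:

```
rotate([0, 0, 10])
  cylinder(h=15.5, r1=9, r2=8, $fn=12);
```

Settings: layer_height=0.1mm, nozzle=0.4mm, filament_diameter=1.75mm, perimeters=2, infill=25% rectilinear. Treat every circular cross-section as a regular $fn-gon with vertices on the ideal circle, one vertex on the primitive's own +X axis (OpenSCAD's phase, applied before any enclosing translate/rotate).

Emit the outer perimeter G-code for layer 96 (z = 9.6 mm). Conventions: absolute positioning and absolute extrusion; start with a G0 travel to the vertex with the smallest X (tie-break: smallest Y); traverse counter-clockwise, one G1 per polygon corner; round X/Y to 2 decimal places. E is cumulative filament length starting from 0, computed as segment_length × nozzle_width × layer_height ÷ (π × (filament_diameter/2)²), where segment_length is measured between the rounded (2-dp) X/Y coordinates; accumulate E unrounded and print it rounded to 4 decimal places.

At z = 9.6 mm: the cone: at t=0.619 of its height the radius interpolates to r₁+(r₂−r₁)t = 8.381, giving a regular 12-gon of that circumradius; (whole slice rotated 10° about Z — lengths, areas and connectivity unchanged). The outline is a single polygon with 12 vertices. Extrusion per mm of travel: 0.4 × 0.1 / (π × 0.875²) = 0.016630. Accumulating E over each segment gives final E = 0.8659.

G0 X-8.25 Y-1.46 Z9.60
G1 X-6.42 Y-5.39 E0.0721
G1 X-2.87 Y-7.88 E0.1442
G1 X1.46 Y-8.25 E0.2165
G1 X5.39 Y-6.42 E0.2886
G1 X7.88 Y-2.87 E0.3607
G1 X8.25 Y1.46 E0.4330
G1 X6.42 Y5.39 E0.5050
G1 X2.87 Y7.88 E0.5772
G1 X-1.46 Y8.25 E0.6494
G1 X-5.39 Y6.42 E0.7215
G1 X-7.88 Y2.87 E0.7936
G1 X-8.25 Y-1.46 E0.8659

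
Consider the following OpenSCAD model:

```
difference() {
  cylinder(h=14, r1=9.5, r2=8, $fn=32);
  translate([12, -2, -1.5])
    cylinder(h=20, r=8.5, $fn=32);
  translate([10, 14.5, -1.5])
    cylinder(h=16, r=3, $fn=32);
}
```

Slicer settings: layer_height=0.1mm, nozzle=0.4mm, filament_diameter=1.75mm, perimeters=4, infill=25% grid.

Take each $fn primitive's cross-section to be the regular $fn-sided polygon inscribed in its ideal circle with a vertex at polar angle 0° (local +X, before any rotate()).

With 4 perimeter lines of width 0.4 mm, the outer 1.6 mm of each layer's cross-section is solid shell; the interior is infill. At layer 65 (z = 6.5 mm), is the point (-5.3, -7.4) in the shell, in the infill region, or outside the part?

At z = 6.5 mm: the cone contributes a regular 32-gon of circumradius 8.804 (interpolated between r1=9.5 and r2=8 at t=0.464); the r=8.5 cylinder at (12, -2) gives a regular 32-gon of circumradius 8.5 (constant along its height); the r=3 cylinder at (10, 14.5) gives a regular 32-gon of circumradius 3 (constant along its height); After the difference (first − rest): starting from the cone, the r=8.5 cylinder at (12, -2) partially overlaps it — only the 42.82 mm² overlap (of its 225.52 mm²) is removed, clipping the outline; the r=3 cylinder at (10, 14.5) misses the remaining region (no effect) — 1 connected region. Overall, the cross-section is a single solid region. The nearest boundary edge runs (-4.89, -7.32)→(-6.23, -6.23); distance from the point to it = 0.32 mm. The point is not inside any of the regions above, so it lies outside the cross-section (0.32 mm from the nearest boundary).

outside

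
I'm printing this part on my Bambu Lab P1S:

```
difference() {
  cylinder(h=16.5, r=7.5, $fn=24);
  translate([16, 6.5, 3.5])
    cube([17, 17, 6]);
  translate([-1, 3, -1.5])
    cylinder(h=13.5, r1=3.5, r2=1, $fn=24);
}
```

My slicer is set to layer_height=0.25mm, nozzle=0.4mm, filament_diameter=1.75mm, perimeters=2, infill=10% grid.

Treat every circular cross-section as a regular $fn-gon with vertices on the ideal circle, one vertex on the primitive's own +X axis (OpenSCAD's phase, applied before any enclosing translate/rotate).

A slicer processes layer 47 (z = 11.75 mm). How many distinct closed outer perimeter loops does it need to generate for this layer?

At z = 11.75 mm: the r=7.5 cylinder contributes a regular 24-gon of circumradius 7.5; the cube at (16, 6.5) is absent (z outside [3.5, 9.5]); the cone at (-1, 3): at t=0.981 of its height the radius interpolates to r₁+(r₂−r₁)t = 1.046, giving a regular 24-gon of that circumradius; Taking the first minus the rest: starting from the r=7.5 cylinder, the cone at (-1, 3) lies wholly inside it (removes its full 3.40 mm² and its 6.56 mm outline becomes a hole wall) — 1 connected region with 1 hole. The result has 1 disconnected region.

1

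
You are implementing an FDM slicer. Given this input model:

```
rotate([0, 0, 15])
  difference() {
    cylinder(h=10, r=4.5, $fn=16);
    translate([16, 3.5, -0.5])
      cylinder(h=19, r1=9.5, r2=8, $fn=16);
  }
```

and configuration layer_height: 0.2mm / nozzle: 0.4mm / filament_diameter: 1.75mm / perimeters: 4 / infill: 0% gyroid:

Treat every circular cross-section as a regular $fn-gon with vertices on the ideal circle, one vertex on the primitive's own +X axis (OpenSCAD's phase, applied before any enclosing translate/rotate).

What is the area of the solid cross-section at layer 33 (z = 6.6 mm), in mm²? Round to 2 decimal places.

61.99 mm²

At z = 6.6 mm: the r=4.5 cylinder gives a regular 16-gon of circumradius 4.5 (constant along its height) (area = (16/2)·4.500²·sin(360°/16) = 61.99 mm²); the cone at (16, 3.5) (r1=9.5→r2=8) has section circumradius 8.939 here — a regular 16-gon (area = (16/2)·8.939²·sin(360°/16) = 244.65 mm²); After the difference (first − rest): starting from the r=4.5 cylinder (61.99 mm²), the cone at (16, 3.5) misses the remaining region (no effect) — area = 61.99 mm²; (rotated 15° about Z; rotation is an isometry so areas/perimeters/island counts are preserved). Overall, the cross-section is a single solid region. Net area = 61.99 mm².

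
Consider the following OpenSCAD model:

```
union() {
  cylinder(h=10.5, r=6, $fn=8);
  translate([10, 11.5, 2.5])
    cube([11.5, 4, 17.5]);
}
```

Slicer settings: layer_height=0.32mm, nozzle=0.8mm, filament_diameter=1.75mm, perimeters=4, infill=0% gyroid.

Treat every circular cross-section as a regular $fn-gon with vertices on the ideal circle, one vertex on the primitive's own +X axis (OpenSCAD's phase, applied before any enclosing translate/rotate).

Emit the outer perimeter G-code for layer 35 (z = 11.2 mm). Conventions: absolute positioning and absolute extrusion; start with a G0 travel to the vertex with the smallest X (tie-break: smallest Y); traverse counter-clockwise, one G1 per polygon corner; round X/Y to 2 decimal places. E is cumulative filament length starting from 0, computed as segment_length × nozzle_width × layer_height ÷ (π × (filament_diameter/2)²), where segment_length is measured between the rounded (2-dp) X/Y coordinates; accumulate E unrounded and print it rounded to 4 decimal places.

At z = 11.2 mm: the cylinder is not intersected at this z (z outside [0, 10.5]); the 11.5×4 cube at (10, 11.5) contributes its full rectangle; Merging all regions: only the 11.5×4 cube at (10, 11.5) is present, so the union is just that shape — 1 connected region. The outline is a single polygon with 4 vertices. Extrusion per mm of travel: 0.8 × 0.32 / (π × 0.875²) = 0.106432. Accumulating E over each segment gives final E = 3.2994.

G0 X10.00 Y11.50 Z11.20
G1 X21.50 Y11.50 E1.2240
G1 X21.50 Y15.50 E1.6497
G1 X10.00 Y15.50 E2.8737
G1 X10.00 Y11.50 E3.2994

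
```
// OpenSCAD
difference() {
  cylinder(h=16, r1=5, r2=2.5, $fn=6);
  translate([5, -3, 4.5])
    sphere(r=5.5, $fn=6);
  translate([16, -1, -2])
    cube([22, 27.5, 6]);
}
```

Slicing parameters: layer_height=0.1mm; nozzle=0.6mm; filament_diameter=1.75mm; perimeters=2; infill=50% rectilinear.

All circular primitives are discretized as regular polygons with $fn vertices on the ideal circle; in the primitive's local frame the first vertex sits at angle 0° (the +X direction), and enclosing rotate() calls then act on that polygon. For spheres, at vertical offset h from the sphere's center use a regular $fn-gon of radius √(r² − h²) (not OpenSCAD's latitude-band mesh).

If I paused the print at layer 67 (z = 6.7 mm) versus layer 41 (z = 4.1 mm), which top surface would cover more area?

layer 41 (z = 4.1 mm)

Layer 67 (z = 6.7): the cone: at t=0.419 of its height the radius interpolates to r₁+(r₂−r₁)t = 3.953, giving a regular 6-gon of that circumradius (area = (6/2)·3.953²·sin(360°/6) = 40.60 mm²); the r=5.5 sphere at (5, -3) contributes a regular 6-gon of circumradius √(5.5²−2.2²) = 5.041 (area = (6/2)·5.041²·sin(360°/6) = 66.02 mm²); the cube at (16, -1) is not intersected at this z (z outside [-2, 4]); Subtracting the remaining from the first: starting from the cone (40.60 mm²), the r=5.5 sphere at (5, -3) partially overlaps it — only the 9.65 mm² overlap (of its 66.02 mm²) is removed, clipping the outline — area = 30.95 mm². So its area = 30.95 mm². Layer 41 (z = 4.1): the cone: at t=0.256 of its height the radius interpolates to r₁+(r₂−r₁)t = 4.359, giving a regular 6-gon of that circumradius (area = (6/2)·4.359²·sin(360°/6) = 49.37 mm²); the r=5.5 sphere at (5, -3) slices to a regular 6-gon of circumradius 5.485 (√(r²−h²) with h=0.4 from center) (area = (6/2)·5.485²·sin(360°/6) = 78.18 mm²); the cube at (16, -1) is not intersected at this z (z outside [-2, 4]); Subtracting the remaining from the first: starting from the cone (49.37 mm²), the r=5.5 sphere at (5, -3) partially overlaps it — only the 15.08 mm² overlap (of its 78.18 mm²) is removed, clipping the outline — area = 34.29 mm². So its area = 34.29 mm². Layer 41 is larger (34.29 vs 30.95 mm²).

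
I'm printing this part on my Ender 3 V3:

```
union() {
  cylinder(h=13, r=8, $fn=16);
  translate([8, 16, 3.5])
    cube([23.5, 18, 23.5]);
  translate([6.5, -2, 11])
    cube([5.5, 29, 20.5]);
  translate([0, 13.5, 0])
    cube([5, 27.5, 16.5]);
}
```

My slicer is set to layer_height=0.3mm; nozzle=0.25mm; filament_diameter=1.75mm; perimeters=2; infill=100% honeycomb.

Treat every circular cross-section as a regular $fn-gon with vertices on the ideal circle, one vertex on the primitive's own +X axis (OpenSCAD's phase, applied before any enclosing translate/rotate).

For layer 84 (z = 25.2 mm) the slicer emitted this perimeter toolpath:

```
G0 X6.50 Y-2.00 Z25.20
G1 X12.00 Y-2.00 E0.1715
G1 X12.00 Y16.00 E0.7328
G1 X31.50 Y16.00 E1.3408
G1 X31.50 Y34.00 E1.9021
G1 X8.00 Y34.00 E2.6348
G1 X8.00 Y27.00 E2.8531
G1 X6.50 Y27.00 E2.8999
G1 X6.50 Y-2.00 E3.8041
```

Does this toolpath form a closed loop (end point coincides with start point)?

yes

Start point (G0): (6.50, -2.00). End point (last G1): the path returns to the start — closed.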